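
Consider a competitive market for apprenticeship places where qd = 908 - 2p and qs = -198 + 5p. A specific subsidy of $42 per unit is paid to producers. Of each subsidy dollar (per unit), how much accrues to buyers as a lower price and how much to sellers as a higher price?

Pre-subsidy: 908 - 2p = -198 + 5p gives p* = 158, q* = 592.
With the subsidy, sellers receive ps = pb + 42 for each unit, where pb is the price buyers pay.
Supply in terms of pb becomes qs = -198 + 5(pb + 42) = 12 + 5pb. Setting this equal to demand: 908 - 2pb = 12 + 5pb, so pb = 128.
Sellers receive ps = 128 + 42 = 170; q' = 908 − 2·128 = 652.
Buyers' price falls by p* − pb = 158 − 128 = 30; sellers' price rises by ps − p* = 170 − 158 = 12.

Buyers gain $30 per unit; sellers gain $12 per unit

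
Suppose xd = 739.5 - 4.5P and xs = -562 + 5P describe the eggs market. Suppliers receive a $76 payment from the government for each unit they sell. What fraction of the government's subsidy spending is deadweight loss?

Pre-subsidy: 739.5 - 4.5P = -562 + 5P gives P* = 137, x* = 123.
With the subsidy, sellers receive Ps = Pb + 76 for each unit, where Pb is the price buyers pay.
Supply in terms of Pb becomes xs = -562 + 5(Pb + 76) = -182 + 5Pb. Setting this equal to demand: 739.5 - 4.5Pb = -182 + 5Pb, so Pb = 97.
Sellers receive Ps = 97 + 76 = 173; x' = 739.5 − 4.5·97 = 303.
ΔCS = ½(123 + 303)(137 − 97) = 8520; ΔPS = ½(123 + 303)(173 − 137) = 7668.
Government spending = 76 × 303 = 23028.
DWL = ½ × 76 × (303 − 123) = 6840; fraction = 6840 / 23028 = 30/101.

DWL / government spending = 30/101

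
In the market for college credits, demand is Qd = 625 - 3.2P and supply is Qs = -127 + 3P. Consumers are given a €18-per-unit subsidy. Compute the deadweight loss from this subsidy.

Pre-subsidy: 625 - 3.2P = -127 + 3P gives P* = 3760/31, Q* = 7343/31.
With the rebate, buyers effectively pay Pb = Ps − 18, where Ps is the price sellers receive.
Demand in terms of Ps becomes Qd = 625 − 3.2(Ps − 18) = 682.6 - 3.2Ps. Setting this equal to supply: 682.6 - 3.2Ps = -127 + 3Ps, so Ps = 4048/31.
Buyers pay Pb = 4048/31 − 18 = 3490/31; Q' = -127 + 3·(4048/31) = 8207/31.
The subsidy expands output by 8207/31 − 7343/31 = 864/31 past the efficient level; on those units the gap between marginal cost and willingness to pay runs from 0 up to 18.
DWL = ½ × 18 × 864/31 = 7776/31.

Deadweight loss = 7776/31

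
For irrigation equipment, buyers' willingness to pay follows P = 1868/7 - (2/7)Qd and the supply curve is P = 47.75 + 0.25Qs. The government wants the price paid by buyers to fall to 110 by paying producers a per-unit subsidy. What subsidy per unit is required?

Required subsidy s = 75 per unit

At a buyer price of 110, quantity demanded is 934 − 3.5·110 = 549.
Sellers supply 549 only when they receive Ps = 47.75 + 0.25·549 = 185.
s = Ps − Pb = 185 − 110 = 75.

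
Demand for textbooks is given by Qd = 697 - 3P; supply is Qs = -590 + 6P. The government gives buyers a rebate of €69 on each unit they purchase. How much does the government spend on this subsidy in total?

Pre-subsidy: 697 - 3P = -590 + 6P gives P* = 143, Q* = 268.
With the rebate, buyers effectively pay Pb = Ps − 69, where Ps is the price sellers receive.
Demand in terms of Ps becomes Qd = 697 − 3(Ps − 69) = 904 - 3Ps. Setting this equal to supply: 904 - 3Ps = -590 + 6Ps, so Ps = 166.
Buyers pay Pb = 166 − 69 = 97; Q' = -590 + 6·166 = 406.
Government outlay = subsidy × quantity = 69 × 406 = 28014.

Government cost = €28014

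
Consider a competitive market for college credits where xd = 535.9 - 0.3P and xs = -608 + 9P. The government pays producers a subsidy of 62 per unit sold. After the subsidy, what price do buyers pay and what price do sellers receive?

Pre-subsidy: 535.9 - 0.3P = -608 + 9P gives P* = 123, x* = 499.
With the subsidy, sellers receive Ps = Pb + 62 for each unit, where Pb is the price buyers pay.
Supply in terms of Pb becomes xs = -608 + 9(Pb + 62) = -50 + 9Pb. Setting this equal to demand: 535.9 - 0.3Pb = -50 + 9Pb, so Pb = 63.
Sellers receive Ps = 63 + 62 = 125; x' = 535.9 − 0.3·63 = 517.

Buyers pay 63; sellers receive 125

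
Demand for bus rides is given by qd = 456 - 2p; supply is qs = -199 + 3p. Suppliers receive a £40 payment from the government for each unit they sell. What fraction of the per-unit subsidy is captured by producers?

Pre-subsidy: 456 - 2p = -199 + 3p gives p* = 131, q* = 194.
With the subsidy, sellers receive ps = pb + 40 for each unit, where pb is the price buyers pay.
Supply in terms of pb becomes qs = -199 + 3(pb + 40) = -79 + 3pb. Setting this equal to demand: 456 - 2pb = -79 + 3pb, so pb = 107.
Sellers receive ps = 107 + 40 = 147; q' = 456 − 2·107 = 242.
Buyers' price falls by p* − pb = 131 − 107 = 24; sellers' price rises by ps − p* = 147 − 131 = 16.
So producers capture 16/40 = 0.4 of each unit of subsidy.

Producer share = 0.4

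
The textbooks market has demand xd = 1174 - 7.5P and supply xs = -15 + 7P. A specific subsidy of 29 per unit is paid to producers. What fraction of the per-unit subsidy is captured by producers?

Pre-subsidy: 1174 - 7.5P = -15 + 7P gives P* = 82, x* = 559.
With the subsidy, sellers receive Ps = Pb + 29 for each unit, where Pb is the price buyers pay.
Supply in terms of Pb becomes xs = -15 + 7(Pb + 29) = 188 + 7Pb. Setting this equal to demand: 1174 - 7.5Pb = 188 + 7Pb, so Pb = 68.
Sellers receive Ps = 68 + 29 = 97; x' = 1174 − 7.5·68 = 664.
Buyers' price falls by P* − Pb = 82 − 68 = 14; sellers' price rises by Ps − P* = 97 − 82 = 15.
So producers capture 15/29 = 15/29 of each unit of subsidy.

Producer share = 15/29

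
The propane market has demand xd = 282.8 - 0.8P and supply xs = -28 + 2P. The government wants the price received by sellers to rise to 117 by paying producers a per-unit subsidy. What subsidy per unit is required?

Required subsidy s = 21 per unit

At a seller price of 117, quantity supplied is -28 + 2·117 = 206.
Buyers absorb 206 only when they pay Pb with 282.8 − 0.8·Pb = 206, i.e. Pb = 96.
s = Ps − Pb = 117 − 96 = 21.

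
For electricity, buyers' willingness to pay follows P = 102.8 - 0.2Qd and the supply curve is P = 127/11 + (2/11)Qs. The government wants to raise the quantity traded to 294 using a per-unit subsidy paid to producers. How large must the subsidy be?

Required subsidy s = 21 per unit

At Q = 294, from the demand curve buyers pay Pb = 102.8 − 0.2·294 = 44; from the supply curve sellers need Ps = 127/11 + (2/11)·294 = 65.
The subsidy must fill the gap: s = Ps − Pb = 65 − 44 = 21.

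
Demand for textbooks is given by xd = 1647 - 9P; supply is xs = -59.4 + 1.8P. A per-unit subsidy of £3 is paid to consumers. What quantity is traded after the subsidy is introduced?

x' = 229.5

Pre-subsidy: 1647 - 9P = -59.4 + 1.8P gives P* = 158, x* = 225.
With the rebate, buyers effectively pay Pb = Ps − 3, where Ps is the price sellers receive.
Demand in terms of Ps becomes xd = 1647 − 9(Ps − 3) = 1674 - 9Ps. Setting this equal to supply: 1674 - 9Ps = -59.4 + 1.8Ps, so Ps = 160.5.
Buyers pay Pb = 160.5 − 3 = 157.5; x' = -59.4 + 1.8·160.5 = 229.5.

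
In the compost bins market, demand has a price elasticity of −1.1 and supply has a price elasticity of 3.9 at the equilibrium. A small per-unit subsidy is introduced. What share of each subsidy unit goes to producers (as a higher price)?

For a small subsidy around the equilibrium, the benefit split depends on the relative slopes, which at a point are proportional to the elasticities.
Buyer share = εs/(εs + |εd|) = 3.9/(3.9 + 1.1) = 0.78; seller share = |εd|/(εs + |εd|) = 0.22.
So producers capture 0.22 of the subsidy.

Producer share = 0.22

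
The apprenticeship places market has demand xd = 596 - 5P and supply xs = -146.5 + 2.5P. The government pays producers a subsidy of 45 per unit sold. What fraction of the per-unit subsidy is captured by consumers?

Consumer share = 1/3

Pre-subsidy: 596 - 5P = -146.5 + 2.5P gives P* = 99, x* = 101.
With the subsidy, sellers receive Ps = Pb + 45 for each unit, where Pb is the price buyers pay.
Supply in terms of Pb becomes xs = -146.5 + 2.5(Pb + 45) = -34 + 2.5Pb. Setting this equal to demand: 596 - 5Pb = -34 + 2.5Pb, so Pb = 84.
Sellers receive Ps = 84 + 45 = 129; x' = 596 − 5·84 = 176.
Buyers' price falls by P* − Pb = 99 − 84 = 15; sellers' price rises by Ps − P* = 129 − 99 = 30.
So consumers capture 15/45 = 1/3 of each unit of subsidy.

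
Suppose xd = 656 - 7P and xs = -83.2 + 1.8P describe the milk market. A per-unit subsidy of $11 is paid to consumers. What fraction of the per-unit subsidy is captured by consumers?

Pre-subsidy: 656 - 7P = -83.2 + 1.8P gives P* = 84, x* = 68.
With the rebate, buyers effectively pay Pb = Ps − 11, where Ps is the price sellers receive.
Demand in terms of Ps becomes xd = 656 − 7(Ps − 11) = 733 - 7Ps. Setting this equal to supply: 733 - 7Ps = -83.2 + 1.8Ps, so Ps = 92.75.
Buyers pay Pb = 92.75 − 11 = 81.75; x' = -83.2 + 1.8·92.75 = 83.75.
Buyers' price falls by P* − Pb = 84 − 81.75 = 2.25; sellers' price rises by Ps − P* = 92.75 − 84 = 8.75.
So consumers capture 2.25/11 = 9/44 of each unit of subsidy.

Consumer share = 9/44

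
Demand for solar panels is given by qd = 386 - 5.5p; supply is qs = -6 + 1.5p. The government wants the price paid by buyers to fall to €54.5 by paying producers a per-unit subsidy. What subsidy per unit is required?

At a buyer price of 54.5, quantity demanded is 386 − 5.5·54.5 = 86.25.
Sellers supply 86.25 only when they receive ps with -6 + 1.5·ps = 86.25, i.e. ps = 61.5.
s = ps − pb = 61.5 − 54.5 = 7.

Required subsidy s = €7 per unit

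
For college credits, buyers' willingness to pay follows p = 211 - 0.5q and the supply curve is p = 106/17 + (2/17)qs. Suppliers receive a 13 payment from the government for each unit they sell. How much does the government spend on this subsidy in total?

Government cost = 32084/7

Pre-subsidy: 211 - 0.5q = 106/17 + (2/17)q gives q* = 6962/21 and p* = 950/21.
With the subsidy, sellers receive ps = pb + 13 for each unit, where pb is the price buyers pay.
On the curves, pb = 211 - 0.5q and ps = 106/17 + (2/17)q; the wedge ps − pb = 13 gives 106/17 + (2/17)q − (211 - 0.5q) = 13, so q' = 2468/7.
Then pb = 211 − 0.5·(2468/7) = 243/7 and ps = 106/17 + (2/17)·(2468/7) = 334/7.
Government outlay = subsidy × quantity = 13 × 2468/7 = 32084/7.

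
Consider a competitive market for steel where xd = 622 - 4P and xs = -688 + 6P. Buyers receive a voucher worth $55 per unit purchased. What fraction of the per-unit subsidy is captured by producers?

Producer share = 0.4

Pre-subsidy: 622 - 4P = -688 + 6P gives P* = 131, x* = 98.
With the rebate, buyers effectively pay Pb = Ps − 55, where Ps is the price sellers receive.
Demand in terms of Ps becomes xd = 622 − 4(Ps − 55) = 842 - 4Ps. Setting this equal to supply: 842 - 4Ps = -688 + 6Ps, so Ps = 153.
Buyers pay Pb = 153 − 55 = 98; x' = -688 + 6·153 = 230.
Buyers' price falls by P* − Pb = 131 − 98 = 33; sellers' price rises by Ps − P* = 153 − 131 = 22.
So producers capture 22/55 = 0.4 of each unit of subsidy.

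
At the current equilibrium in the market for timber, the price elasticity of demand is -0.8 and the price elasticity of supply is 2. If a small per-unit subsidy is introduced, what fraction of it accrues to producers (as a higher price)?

For a small subsidy around the equilibrium, the benefit split depends on the relative slopes, which at a point are proportional to the elasticities.
Buyer share = εs/(εs + |εd|) = 2/(2 + 0.8) = 5/7; seller share = |εd|/(εs + |εd|) = 2/7.
So producers capture 2/7 of the subsidy.

Producer share = 2/7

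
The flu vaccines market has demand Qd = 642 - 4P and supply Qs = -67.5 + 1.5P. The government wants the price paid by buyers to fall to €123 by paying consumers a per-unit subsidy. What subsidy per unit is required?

Required subsidy s = €22 per unit

At a buyer price of 123, quantity demanded is 642 − 4·123 = 150.
Sellers supply 150 only when they receive Ps with -67.5 + 1.5·Ps = 150, i.e. Ps = 145.
s = Ps − Pb = 145 − 123 = 22.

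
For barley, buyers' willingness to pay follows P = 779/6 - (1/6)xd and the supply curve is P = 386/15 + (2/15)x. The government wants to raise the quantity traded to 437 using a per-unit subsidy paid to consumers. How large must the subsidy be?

Required subsidy s = 27 per unit

At x = 437, from the demand curve buyers pay Pb = 779/6 − (1/6)·437 = 57; from the supply curve sellers need Ps = 386/15 + (2/15)·437 = 84.
The subsidy must fill the gap: s = Ps − Pb = 84 − 57 = 27.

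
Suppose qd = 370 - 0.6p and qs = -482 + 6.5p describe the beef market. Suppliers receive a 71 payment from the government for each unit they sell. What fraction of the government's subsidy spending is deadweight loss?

Pre-subsidy: 370 - 0.6p = -482 + 6.5p gives p* = 120, q* = 298.
With the subsidy, sellers receive ps = pb + 71 for each unit, where pb is the price buyers pay.
Supply in terms of pb becomes qs = -482 + 6.5(pb + 71) = -20.5 + 6.5pb. Setting this equal to demand: 370 - 0.6pb = -20.5 + 6.5pb, so pb = 55.
Sellers receive ps = 55 + 71 = 126; q' = 370 − 0.6·55 = 337.
ΔCS = ½(298 + 337)(120 − 55) = 20637.5; ΔPS = ½(298 + 337)(126 − 120) = 1905.
Government spending = 71 × 337 = 23927.
DWL = ½ × 71 × (337 − 298) = 1384.5; fraction = 1384.5 / 23927 = 39/674.

DWL / government spending = 39/674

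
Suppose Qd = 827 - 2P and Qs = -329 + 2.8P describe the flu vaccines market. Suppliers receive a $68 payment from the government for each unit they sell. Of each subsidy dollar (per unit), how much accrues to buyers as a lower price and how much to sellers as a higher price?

Pre-subsidy: 827 - 2P = -329 + 2.8P gives P* = 1445/6, Q* = 1036/3.
With the subsidy, sellers receive Ps = Pb + 68 for each unit, where Pb is the price buyers pay.
Supply in terms of Pb becomes Qs = -329 + 2.8(Pb + 68) = -138.6 + 2.8Pb. Setting this equal to demand: 827 - 2Pb = -138.6 + 2.8Pb, so Pb = 1207/6.
Sellers receive Ps = 1207/6 + 68 = 1615/6; Q' = 827 − 2·(1207/6) = 1274/3.
Buyers' price falls by P* − Pb = 1445/6 − 1207/6 = 119/3; sellers' price rises by Ps − P* = 1615/6 − 1445/6 = 85/3.

Buyers gain 119/3 per unit; sellers gain 85/3 per unit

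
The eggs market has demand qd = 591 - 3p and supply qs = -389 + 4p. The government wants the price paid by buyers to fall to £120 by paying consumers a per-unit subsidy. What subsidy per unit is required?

Required subsidy s = £35 per unit

At a buyer price of 120, quantity demanded is 591 − 3·120 = 231.
Sellers supply 231 only when they receive ps with -389 + 4·ps = 231, i.e. ps = 155.
s = ps − pb = 155 − 120 = 35.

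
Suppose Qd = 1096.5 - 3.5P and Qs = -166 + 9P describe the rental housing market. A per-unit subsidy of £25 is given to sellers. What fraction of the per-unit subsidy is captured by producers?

Pre-subsidy: 1096.5 - 3.5P = -166 + 9P gives P* = 101, Q* = 743.
With the subsidy, sellers receive Ps = Pb + 25 for each unit, where Pb is the price buyers pay.
Supply in terms of Pb becomes Qs = -166 + 9(Pb + 25) = 59 + 9Pb. Setting this equal to demand: 1096.5 - 3.5Pb = 59 + 9Pb, so Pb = 83.
Sellers receive Ps = 83 + 25 = 108; Q' = 1096.5 − 3.5·83 = 806.
Buyers' price falls by P* − Pb = 101 − 83 = 18; sellers' price rises by Ps − P* = 108 − 101 = 7.
So producers capture 7/25 = 0.28 of each unit of subsidy.

Producer share = 0.28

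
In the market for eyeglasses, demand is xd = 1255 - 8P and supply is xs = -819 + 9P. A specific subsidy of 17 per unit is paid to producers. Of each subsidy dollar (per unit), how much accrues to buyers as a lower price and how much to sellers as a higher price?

Buyers gain 9 per unit; sellers gain 8 per unit

Pre-subsidy: 1255 - 8P = -819 + 9P gives P* = 122, x* = 279.
With the subsidy, sellers receive Ps = Pb + 17 for each unit, where Pb is the price buyers pay.
Supply in terms of Pb becomes xs = -819 + 9(Pb + 17) = -666 + 9Pb. Setting this equal to demand: 1255 - 8Pb = -666 + 9Pb, so Pb = 113.
Sellers receive Ps = 113 + 17 = 130; x' = 1255 − 8·113 = 351.
Buyers' price falls by P* − Pb = 122 − 113 = 9; sellers' price rises by Ps − P* = 130 − 122 = 8.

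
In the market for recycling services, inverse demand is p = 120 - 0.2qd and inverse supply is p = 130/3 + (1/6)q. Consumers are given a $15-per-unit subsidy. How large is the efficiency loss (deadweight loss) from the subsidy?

Deadweight loss = 3375/11

Pre-subsidy: 120 - 0.2q = 130/3 + (1/6)q gives q* = 2300/11 and p* = 860/11.
With the rebate, buyers effectively pay pb = ps − 15, where ps is the price sellers receive.
On the curves, pb = 120 - 0.2q and ps = 130/3 + (1/6)q; the wedge ps − pb = 15 gives 130/3 + (1/6)q − (120 - 0.2q) = 15, so q' = 250.
Then pb = 120 − 0.2·250 = 70 and ps = 130/3 + (1/6)·250 = 85.
The subsidy expands output by 250 − 2300/11 = 450/11 past the efficient level; on those units the gap between marginal cost and willingness to pay runs from 0 up to 15.
DWL = ½ × 15 × 450/11 = 3375/11.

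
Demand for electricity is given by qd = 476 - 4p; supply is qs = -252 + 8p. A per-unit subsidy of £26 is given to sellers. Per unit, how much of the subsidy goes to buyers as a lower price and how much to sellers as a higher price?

Pre-subsidy: 476 - 4p = -252 + 8p gives p* = 182/3, q* = 700/3.
With the subsidy, sellers receive ps = pb + 26 for each unit, where pb is the price buyers pay.
Supply in terms of pb becomes qs = -252 + 8(pb + 26) = -44 + 8pb. Setting this equal to demand: 476 - 4pb = -44 + 8pb, so pb = 130/3.
Sellers receive ps = 130/3 + 26 = 208/3; q' = 476 − 4·(130/3) = 908/3.
Buyers' price falls by p* − pb = 182/3 − 130/3 = 52/3; sellers' price rises by ps − p* = 208/3 − 182/3 = 26/3.

Buyers gain 52/3 per unit; sellers gain 26/3 per unit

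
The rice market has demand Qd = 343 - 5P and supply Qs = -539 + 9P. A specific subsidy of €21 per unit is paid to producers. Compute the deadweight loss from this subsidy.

Deadweight loss = €708.75

Pre-subsidy: 343 - 5P = -539 + 9P gives P* = 63, Q* = 28.
With the subsidy, sellers receive Ps = Pb + 21 for each unit, where Pb is the price buyers pay.
Supply in terms of Pb becomes Qs = -539 + 9(Pb + 21) = -350 + 9Pb. Setting this equal to demand: 343 - 5Pb = -350 + 9Pb, so Pb = 49.5.
Sellers receive Ps = 49.5 + 21 = 70.5; Q' = 343 − 5·49.5 = 95.5.
The subsidy expands output by 95.5 − 28 = 67.5 past the efficient level; on those units the gap between marginal cost and willingness to pay runs from 0 up to 21.
DWL = ½ × 21 × 67.5 = 708.75.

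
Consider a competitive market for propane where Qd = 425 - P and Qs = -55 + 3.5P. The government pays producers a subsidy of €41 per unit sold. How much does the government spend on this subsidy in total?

Government cost = 129232/9

Pre-subsidy: 425 - P = -55 + 3.5P gives P* = 320/3, Q* = 955/3.
With the subsidy, sellers receive Ps = Pb + 41 for each unit, where Pb is the price buyers pay.
Supply in terms of Pb becomes Qs = -55 + 3.5(Pb + 41) = 88.5 + 3.5Pb. Setting this equal to demand: 425 - Pb = 88.5 + 3.5Pb, so Pb = 673/9.
Sellers receive Ps = 673/9 + 41 = 1042/9; Q' = 425 − 1·(673/9) = 3152/9.
Government outlay = subsidy × quantity = 41 × 3152/9 = 129232/9.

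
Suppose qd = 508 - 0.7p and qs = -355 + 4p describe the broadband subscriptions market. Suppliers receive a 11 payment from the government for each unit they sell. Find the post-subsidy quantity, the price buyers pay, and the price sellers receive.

Pre-subsidy: 508 - 0.7p = -355 + 4p gives p* = 8630/47, q* = 17835/47.
With the subsidy, sellers receive ps = pb + 11 for each unit, where pb is the price buyers pay.
Supply in terms of pb becomes qs = -355 + 4(pb + 11) = -311 + 4pb. Setting this equal to demand: 508 - 0.7pb = -311 + 4pb, so pb = 8190/47.
Sellers receive ps = 8190/47 + 11 = 8707/47; q' = 508 − 0.7·(8190/47) = 18143/47.

q' = 18143/47; buyers pay 8190/47; sellers receive 8707/47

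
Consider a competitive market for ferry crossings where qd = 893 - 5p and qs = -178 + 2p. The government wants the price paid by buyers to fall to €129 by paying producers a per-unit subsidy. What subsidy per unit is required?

Required subsidy s = €84 per unit

At a buyer price of 129, quantity demanded is 893 − 5·129 = 248.
Sellers supply 248 only when they receive ps with -178 + 2·ps = 248, i.e. ps = 213.
s = ps − pb = 213 − 129 = 84.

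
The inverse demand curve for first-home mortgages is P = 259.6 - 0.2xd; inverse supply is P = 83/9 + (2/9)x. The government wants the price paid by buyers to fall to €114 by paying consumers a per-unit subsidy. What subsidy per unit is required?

At a buyer price of 114, quantity demanded is 1298 − 5·114 = 728.
Sellers supply 728 only when they receive Ps = 83/9 + (2/9)·728 = 171.
s = Ps − Pb = 171 − 114 = 57.

Required subsidy s = €57 per unit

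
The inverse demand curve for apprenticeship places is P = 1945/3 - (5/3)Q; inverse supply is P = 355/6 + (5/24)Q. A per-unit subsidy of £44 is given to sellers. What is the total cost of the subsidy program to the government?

Pre-subsidy: 1945/3 - (5/3)Q = 355/6 + (5/24)Q gives Q* = 2828/9 and P* = 3365/27.
With the subsidy, sellers receive Ps = Pb + 44 for each unit, where Pb is the price buyers pay.
On the curves, Pb = 1945/3 - (5/3)Q and Ps = 355/6 + (5/24)Q; the wedge Ps − Pb = 44 gives 355/6 + (5/24)Q − (1945/3 - (5/3)Q) = 44, so Q' = 15196/45.
Then Pb = 1945/3 − (5/3)·(15196/45) = 2309/27 and Ps = 355/6 + (5/24)·(15196/45) = 3497/27.
Government outlay = subsidy × quantity = 44 × 15196/45 = 668624/45.

Government cost = 668624/45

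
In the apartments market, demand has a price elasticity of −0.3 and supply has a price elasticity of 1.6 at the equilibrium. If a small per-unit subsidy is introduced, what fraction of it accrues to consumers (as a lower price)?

For a small subsidy around the equilibrium, the benefit split depends on the relative slopes, which at a point are proportional to the elasticities.
Buyer share = εs/(εs + |εd|) = 1.6/(1.6 + 0.3) = 16/19; seller share = |εd|/(εs + |εd|) = 3/19.

Consumer share = 16/19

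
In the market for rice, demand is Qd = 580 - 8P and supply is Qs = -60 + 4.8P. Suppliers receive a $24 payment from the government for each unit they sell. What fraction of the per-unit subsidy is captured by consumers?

Pre-subsidy: 580 - 8P = -60 + 4.8P gives P* = 50, Q* = 180.
With the subsidy, sellers receive Ps = Pb + 24 for each unit, where Pb is the price buyers pay.
Supply in terms of Pb becomes Qs = -60 + 4.8(Pb + 24) = 55.2 + 4.8Pb. Setting this equal to demand: 580 - 8Pb = 55.2 + 4.8Pb, so Pb = 41.
Sellers receive Ps = 41 + 24 = 65; Q' = 580 − 8·41 = 252.
Buyers' price falls by P* − Pb = 50 − 41 = 9; sellers' price rises by Ps − P* = 65 − 50 = 15.
So consumers capture 9/24 = 0.375 of each unit of subsidy.

Consumer share = 0.375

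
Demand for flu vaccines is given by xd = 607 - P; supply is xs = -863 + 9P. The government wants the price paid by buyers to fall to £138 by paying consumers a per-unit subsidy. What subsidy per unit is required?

Required subsidy s = £10 per unit

At a buyer price of 138, quantity demanded is 607 − 1·138 = 469.
Sellers supply 469 only when they receive Ps with -863 + 9·Ps = 469, i.e. Ps = 148.
s = Ps − Pb = 148 − 138 = 10.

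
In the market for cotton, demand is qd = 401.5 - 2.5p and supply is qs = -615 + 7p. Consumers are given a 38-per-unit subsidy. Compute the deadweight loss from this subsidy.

Pre-subsidy: 401.5 - 2.5p = -615 + 7p gives p* = 107, q* = 134.
With the rebate, buyers effectively pay pb = ps − 38, where ps is the price sellers receive.
Demand in terms of ps becomes qd = 401.5 − 2.5(ps − 38) = 496.5 - 2.5ps. Setting this equal to supply: 496.5 - 2.5ps = -615 + 7ps, so ps = 117.
Buyers pay pb = 117 − 38 = 79; q' = -615 + 7·117 = 204.
The subsidy expands output by 204 − 134 = 70 past the efficient level; on those units the gap between marginal cost and willingness to pay runs from 0 up to 38.
DWL = ½ × 38 × 70 = 1330.

Deadweight loss = 1330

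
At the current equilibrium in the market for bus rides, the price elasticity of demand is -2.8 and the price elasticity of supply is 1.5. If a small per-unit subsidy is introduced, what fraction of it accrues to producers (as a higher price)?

Producer share = 28/43

For a small subsidy around the equilibrium, the benefit split depends on the relative slopes, which at a point are proportional to the elasticities.
Buyer share = εs/(εs + |εd|) = 1.5/(1.5 + 2.8) = 15/43; seller share = |εd|/(εs + |εd|) = 28/43.
So producers capture 28/43 of the subsidy.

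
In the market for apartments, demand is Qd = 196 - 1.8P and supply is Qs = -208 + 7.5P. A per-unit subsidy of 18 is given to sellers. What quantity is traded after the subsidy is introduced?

Q' = 4462/31

Pre-subsidy: 196 - 1.8P = -208 + 7.5P gives P* = 4040/93, Q* = 3652/31.
With the subsidy, sellers receive Ps = Pb + 18 for each unit, where Pb is the price buyers pay.
Supply in terms of Pb becomes Qs = -208 + 7.5(Pb + 18) = -73 + 7.5Pb. Setting this equal to demand: 196 - 1.8Pb = -73 + 7.5Pb, so Pb = 2690/93.
Sellers receive Ps = 2690/93 + 18 = 4364/93; Q' = 196 − 1.8·(2690/93) = 4462/31.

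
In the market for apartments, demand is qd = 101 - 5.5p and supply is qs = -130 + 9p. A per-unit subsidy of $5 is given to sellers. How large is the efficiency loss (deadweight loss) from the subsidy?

Deadweight loss = 2475/58

Pre-subsidy: 101 - 5.5p = -130 + 9p gives p* = 462/29, q* = 388/29.
With the subsidy, sellers receive ps = pb + 5 for each unit, where pb is the price buyers pay.
Supply in terms of pb becomes qs = -130 + 9(pb + 5) = -85 + 9pb. Setting this equal to demand: 101 - 5.5pb = -85 + 9pb, so pb = 372/29.
Sellers receive ps = 372/29 + 5 = 517/29; q' = 101 − 5.5·(372/29) = 883/29.
The subsidy expands output by 883/29 − 388/29 = 495/29 past the efficient level; on those units the gap between marginal cost and willingness to pay runs from 0 up to 5.
DWL = ½ × 5 × 495/29 = 2475/58.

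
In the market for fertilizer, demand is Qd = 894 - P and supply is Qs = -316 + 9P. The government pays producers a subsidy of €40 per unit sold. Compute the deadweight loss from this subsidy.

Pre-subsidy: 894 - P = -316 + 9P gives P* = 121, Q* = 773.
With the subsidy, sellers receive Ps = Pb + 40 for each unit, where Pb is the price buyers pay.
Supply in terms of Pb becomes Qs = -316 + 9(Pb + 40) = 44 + 9Pb. Setting this equal to demand: 894 - Pb = 44 + 9Pb, so Pb = 85.
Sellers receive Ps = 85 + 40 = 125; Q' = 894 − 1·85 = 809.
The subsidy expands output by 809 − 773 = 36 past the efficient level; on those units the gap between marginal cost and willingness to pay runs from 0 up to 40.
DWL = ½ × 40 × 36 = 720.

Deadweight loss = €720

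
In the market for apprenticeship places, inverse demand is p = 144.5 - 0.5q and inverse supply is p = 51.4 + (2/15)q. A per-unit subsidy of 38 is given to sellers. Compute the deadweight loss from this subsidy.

Pre-subsidy: 144.5 - 0.5q = 51.4 + (2/15)q gives q* = 147 and p* = 71.
With the subsidy, sellers receive ps = pb + 38 for each unit, where pb is the price buyers pay.
On the curves, pb = 144.5 - 0.5q and ps = 51.4 + (2/15)q; the wedge ps − pb = 38 gives 51.4 + (2/15)q − (144.5 - 0.5q) = 38, so q' = 207.
Then pb = 144.5 − 0.5·207 = 41 and ps = 51.4 + (2/15)·207 = 79.
The subsidy expands output by 207 − 147 = 60 past the efficient level; on those units the gap between marginal cost and willingness to pay runs from 0 up to 38.
DWL = ½ × 38 × 60 = 1140.

Deadweight loss = 1140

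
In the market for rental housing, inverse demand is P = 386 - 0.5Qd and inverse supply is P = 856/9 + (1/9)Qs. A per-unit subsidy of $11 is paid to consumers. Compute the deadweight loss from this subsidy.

Pre-subsidy: 386 - 0.5Q = 856/9 + (1/9)Q gives Q* = 476 and P* = 148.
With the rebate, buyers effectively pay Pb = Ps − 11, where Ps is the price sellers receive.
On the curves, Pb = 386 - 0.5Q and Ps = 856/9 + (1/9)Q; the wedge Ps − Pb = 11 gives 856/9 + (1/9)Q − (386 - 0.5Q) = 11, so Q' = 494.
Then Pb = 386 − 0.5·494 = 139 and Ps = 856/9 + (1/9)·494 = 150.
The subsidy expands output by 494 − 476 = 18 past the efficient level; on those units the gap between marginal cost and willingness to pay runs from 0 up to 11.
DWL = ½ × 11 × 18 = 99.

Deadweight loss = $99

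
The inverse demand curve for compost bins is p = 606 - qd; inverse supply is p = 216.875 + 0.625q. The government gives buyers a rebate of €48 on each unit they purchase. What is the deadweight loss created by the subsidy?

Deadweight loss = 9216/13

Pre-subsidy: 606 - q = 216.875 + 0.625q gives q* = 3113/13 and p* = 4765/13.
With the rebate, buyers effectively pay pb = ps − 48, where ps is the price sellers receive.
On the curves, pb = 606 - q and ps = 216.875 + 0.625q; the wedge ps − pb = 48 gives 216.875 + 0.625q − (606 - q) = 48, so q' = 269.
Then pb = 606 − 1·269 = 337 and ps = 216.875 + 0.625·269 = 385.
The subsidy expands output by 269 − 3113/13 = 384/13 past the efficient level; on those units the gap between marginal cost and willingness to pay runs from 0 up to 48.
DWL = ½ × 48 × 384/13 = 9216/13.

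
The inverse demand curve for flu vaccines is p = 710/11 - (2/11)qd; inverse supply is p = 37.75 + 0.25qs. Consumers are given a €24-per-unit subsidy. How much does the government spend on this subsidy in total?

Pre-subsidy: 710/11 - (2/11)q = 37.75 + 0.25q gives q* = 1179/19 and p* = 1012/19.
With the rebate, buyers effectively pay pb = ps − 24, where ps is the price sellers receive.
On the curves, pb = 710/11 - (2/11)q and ps = 37.75 + 0.25q; the wedge ps − pb = 24 gives 37.75 + 0.25q − (710/11 - (2/11)q) = 24, so q' = 2235/19.
Then pb = 710/11 − (2/11)·(2235/19) = 820/19 and ps = 37.75 + 0.25·(2235/19) = 1276/19.
Government outlay = subsidy × quantity = 24 × 2235/19 = 53640/19.

Government cost = 53640/19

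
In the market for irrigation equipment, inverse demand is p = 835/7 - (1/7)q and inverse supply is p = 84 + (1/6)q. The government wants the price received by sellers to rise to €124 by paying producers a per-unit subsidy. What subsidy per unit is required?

At a seller price of 124, quantity supplied is -504 + 6·124 = 240.
Buyers absorb 240 only when they pay pb = 835/7 − (1/7)·240 = 85.
s = ps − pb = 124 − 85 = 39.

Required subsidy s = €39 per unit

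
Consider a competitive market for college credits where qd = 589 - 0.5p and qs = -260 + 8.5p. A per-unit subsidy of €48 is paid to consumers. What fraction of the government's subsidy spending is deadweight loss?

DWL / government spending = 68/3387

Pre-subsidy: 589 - 0.5p = -260 + 8.5p gives p* = 283/3, q* = 3251/6.
With the rebate, buyers effectively pay pb = ps − 48, where ps is the price sellers receive.
Demand in terms of ps becomes qd = 589 − 0.5(ps − 48) = 613 - 0.5ps. Setting this equal to supply: 613 - 0.5ps = -260 + 8.5ps, so ps = 97.
Buyers pay pb = 97 − 48 = 49; q' = -260 + 8.5·97 = 564.5.
ΔCS = ½(3251/6 + 564.5)(283/3 − 49) = 225692/9; ΔPS = ½(3251/6 + 564.5)(97 − 283/3) = 13276/9.
Government spending = 48 × 564.5 = 27096.
DWL = ½ × 48 × (564.5 − 3251/6) = 544; fraction = 544 / 27096 = 68/3387.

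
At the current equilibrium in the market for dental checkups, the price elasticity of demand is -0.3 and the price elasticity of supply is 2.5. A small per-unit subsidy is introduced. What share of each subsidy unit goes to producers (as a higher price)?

Producer share = 3/28

For a small subsidy around the equilibrium, the benefit split depends on the relative slopes, which at a point are proportional to the elasticities.
Buyer share = εs/(εs + |εd|) = 2.5/(2.5 + 0.3) = 25/28; seller share = |εd|/(εs + |εd|) = 3/28.
So producers capture 3/28 of the subsidy.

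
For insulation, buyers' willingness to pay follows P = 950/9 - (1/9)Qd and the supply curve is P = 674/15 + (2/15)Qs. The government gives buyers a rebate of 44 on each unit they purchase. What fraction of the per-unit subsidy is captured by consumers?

Pre-subsidy: 950/9 - (1/9)Q = 674/15 + (2/15)Q gives Q* = 248 and P* = 78.
With the rebate, buyers effectively pay Pb = Ps − 44, where Ps is the price sellers receive.
On the curves, Pb = 950/9 - (1/9)Q and Ps = 674/15 + (2/15)Q; the wedge Ps − Pb = 44 gives 674/15 + (2/15)Q − (950/9 - (1/9)Q) = 44, so Q' = 428.
Then Pb = 950/9 − (1/9)·428 = 58 and Ps = 674/15 + (2/15)·428 = 102.
Buyers' price falls by P* − Pb = 78 − 58 = 20; sellers' price rises by Ps − P* = 102 − 78 = 24.
So consumers capture 20/44 = 5/11 of each unit of subsidy.

Consumer share = 5/11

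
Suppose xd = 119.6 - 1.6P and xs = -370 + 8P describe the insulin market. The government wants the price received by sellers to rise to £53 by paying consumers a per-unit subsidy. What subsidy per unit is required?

At a seller price of 53, quantity supplied is -370 + 8·53 = 54.
Buyers absorb 54 only when they pay Pb with 119.6 − 1.6·Pb = 54, i.e. Pb = 41.
s = Ps − Pb = 53 − 41 = 12.

Required subsidy s = £12 per unit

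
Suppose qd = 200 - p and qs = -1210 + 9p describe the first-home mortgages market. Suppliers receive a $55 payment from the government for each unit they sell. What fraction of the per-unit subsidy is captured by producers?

Pre-subsidy: 200 - p = -1210 + 9p gives p* = 141, q* = 59.
With the subsidy, sellers receive ps = pb + 55 for each unit, where pb is the price buyers pay.
Supply in terms of pb becomes qs = -1210 + 9(pb + 55) = -715 + 9pb. Setting this equal to demand: 200 - pb = -715 + 9pb, so pb = 91.5.
Sellers receive ps = 91.5 + 55 = 146.5; q' = 200 − 1·91.5 = 108.5.
Buyers' price falls by p* − pb = 141 − 91.5 = 49.5; sellers' price rises by ps − p* = 146.5 − 141 = 5.5.
So producers capture 5.5/55 = 0.1 of each unit of subsidy.

Producer share = 0.1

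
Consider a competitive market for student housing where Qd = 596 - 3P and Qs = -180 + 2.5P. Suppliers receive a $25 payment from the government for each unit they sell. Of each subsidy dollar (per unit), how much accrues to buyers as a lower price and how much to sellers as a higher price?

Pre-subsidy: 596 - 3P = -180 + 2.5P gives P* = 1552/11, Q* = 1900/11.
With the subsidy, sellers receive Ps = Pb + 25 for each unit, where Pb is the price buyers pay.
Supply in terms of Pb becomes Qs = -180 + 2.5(Pb + 25) = -117.5 + 2.5Pb. Setting this equal to demand: 596 - 3Pb = -117.5 + 2.5Pb, so Pb = 1427/11.
Sellers receive Ps = 1427/11 + 25 = 1702/11; Q' = 596 − 3·(1427/11) = 2275/11.
Buyers' price falls by P* − Pb = 1552/11 − 1427/11 = 125/11; sellers' price rises by Ps − P* = 1702/11 − 1552/11 = 150/11.

Buyers gain 125/11 per unit; sellers gain 150/11 per unit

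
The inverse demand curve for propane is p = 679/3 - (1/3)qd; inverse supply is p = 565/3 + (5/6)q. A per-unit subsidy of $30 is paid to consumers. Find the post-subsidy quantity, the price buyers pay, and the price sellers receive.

Pre-subsidy: 679/3 - (1/3)q = 565/3 + (5/6)q gives q* = 228/7 and p* = 4525/21.
With the rebate, buyers effectively pay pb = ps − 30, where ps is the price sellers receive.
On the curves, pb = 679/3 - (1/3)q and ps = 565/3 + (5/6)q; the wedge ps − pb = 30 gives 565/3 + (5/6)q − (679/3 - (1/3)q) = 30, so q' = 408/7.
Then pb = 679/3 − (1/3)·(408/7) = 4345/21 and ps = 565/3 + (5/6)·(408/7) = 4975/21.

q' = 408/7; buyers pay 4345/21; sellers receive 4975/21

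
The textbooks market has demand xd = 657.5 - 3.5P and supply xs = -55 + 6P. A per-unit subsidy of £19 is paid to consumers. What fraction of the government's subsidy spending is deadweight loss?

DWL / government spending = 21/437

Pre-subsidy: 657.5 - 3.5P = -55 + 6P gives P* = 75, x* = 395.
With the rebate, buyers effectively pay Pb = Ps − 19, where Ps is the price sellers receive.
Demand in terms of Ps becomes xd = 657.5 − 3.5(Ps − 19) = 724 - 3.5Ps. Setting this equal to supply: 724 - 3.5Ps = -55 + 6Ps, so Ps = 82.
Buyers pay Pb = 82 − 19 = 63; x' = -55 + 6·82 = 437.
ΔCS = ½(395 + 437)(75 − 63) = 4992; ΔPS = ½(395 + 437)(82 − 75) = 2912.
Government spending = 19 × 437 = 8303.
DWL = ½ × 19 × (437 − 395) = 399; fraction = 399 / 8303 = 21/437.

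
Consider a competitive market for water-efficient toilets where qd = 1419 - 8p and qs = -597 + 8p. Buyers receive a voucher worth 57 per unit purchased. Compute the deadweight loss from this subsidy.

Deadweight loss = 6498

Pre-subsidy: 1419 - 8p = -597 + 8p gives p* = 126, q* = 411.
With the rebate, buyers effectively pay pb = ps − 57, where ps is the price sellers receive.
Demand in terms of ps becomes qd = 1419 − 8(ps − 57) = 1875 - 8ps. Setting this equal to supply: 1875 - 8ps = -597 + 8ps, so ps = 154.5.
Buyers pay pb = 154.5 − 57 = 97.5; q' = -597 + 8·154.5 = 639.
The subsidy expands output by 639 − 411 = 228 past the efficient level; on those units the gap between marginal cost and willingness to pay runs from 0 up to 57.
DWL = ½ × 57 × 228 = 6498.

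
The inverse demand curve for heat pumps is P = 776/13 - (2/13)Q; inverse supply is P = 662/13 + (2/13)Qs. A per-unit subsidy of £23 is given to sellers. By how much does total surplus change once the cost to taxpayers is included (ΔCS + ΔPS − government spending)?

Net change in total surplus = -£859.625

Pre-subsidy: 776/13 - (2/13)Q = 662/13 + (2/13)Q gives Q* = 28.5 and P* = 719/13.
With the subsidy, sellers receive Ps = Pb + 23 for each unit, where Pb is the price buyers pay.
On the curves, Pb = 776/13 - (2/13)Q and Ps = 662/13 + (2/13)Q; the wedge Ps − Pb = 23 gives 662/13 + (2/13)Q − (776/13 - (2/13)Q) = 23, so Q' = 103.25.
Then Pb = 776/13 − (2/13)·103.25 = 1139/26 and Ps = 662/13 + (2/13)·103.25 = 1737/26.
ΔCS = ½(28.5 + 103.25)(719/13 − 1139/26) = 757.5625; ΔPS = ½(28.5 + 103.25)(1737/26 − 719/13) = 757.5625.
Government spending = 23 × 103.25 = 2374.75.
Net change = 757.5625 + 757.5625 − 2374.75 = -859.625. The loss equals the DWL triangle ½·23·74.75.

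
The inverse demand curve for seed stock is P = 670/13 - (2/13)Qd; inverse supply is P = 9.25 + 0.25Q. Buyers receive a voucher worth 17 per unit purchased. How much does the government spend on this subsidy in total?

Government cost = 52411/21

Pre-subsidy: 670/13 - (2/13)Q = 9.25 + 0.25Q gives Q* = 733/7 and P* = 248/7.
With the rebate, buyers effectively pay Pb = Ps − 17, where Ps is the price sellers receive.
On the curves, Pb = 670/13 - (2/13)Q and Ps = 9.25 + 0.25Q; the wedge Ps − Pb = 17 gives 9.25 + 0.25Q − (670/13 - (2/13)Q) = 17, so Q' = 3083/21.
Then Pb = 670/13 − (2/13)·(3083/21) = 608/21 and Ps = 9.25 + 0.25·(3083/21) = 965/21.
Government outlay = subsidy × quantity = 17 × 3083/21 = 52411/21.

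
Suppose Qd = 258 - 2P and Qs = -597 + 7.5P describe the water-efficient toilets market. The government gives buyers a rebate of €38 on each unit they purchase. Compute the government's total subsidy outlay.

Pre-subsidy: 258 - 2P = -597 + 7.5P gives P* = 90, Q* = 78.
With the rebate, buyers effectively pay Pb = Ps − 38, where Ps is the price sellers receive.
Demand in terms of Ps becomes Qd = 258 − 2(Ps − 38) = 334 - 2Ps. Setting this equal to supply: 334 - 2Ps = -597 + 7.5Ps, so Ps = 98.
Buyers pay Pb = 98 − 38 = 60; Q' = -597 + 7.5·98 = 138.
Government outlay = subsidy × quantity = 38 × 138 = 5244.

Government cost = €5244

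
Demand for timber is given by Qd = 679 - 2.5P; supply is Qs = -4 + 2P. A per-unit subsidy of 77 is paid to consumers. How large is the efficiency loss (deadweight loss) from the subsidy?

Deadweight loss = 29645/9

Pre-subsidy: 679 - 2.5P = -4 + 2P gives P* = 1366/9, Q* = 2696/9.
With the rebate, buyers effectively pay Pb = Ps − 77, where Ps is the price sellers receive.
Demand in terms of Ps becomes Qd = 679 − 2.5(Ps − 77) = 871.5 - 2.5Ps. Setting this equal to supply: 871.5 - 2.5Ps = -4 + 2Ps, so Ps = 1751/9.
Buyers pay Pb = 1751/9 − 77 = 1058/9; Q' = -4 + 2·(1751/9) = 3466/9.
The subsidy expands output by 3466/9 − 2696/9 = 770/9 past the efficient level; on those units the gap between marginal cost and willingness to pay runs from 0 up to 77.
DWL = ½ × 77 × 770/9 = 29645/9.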